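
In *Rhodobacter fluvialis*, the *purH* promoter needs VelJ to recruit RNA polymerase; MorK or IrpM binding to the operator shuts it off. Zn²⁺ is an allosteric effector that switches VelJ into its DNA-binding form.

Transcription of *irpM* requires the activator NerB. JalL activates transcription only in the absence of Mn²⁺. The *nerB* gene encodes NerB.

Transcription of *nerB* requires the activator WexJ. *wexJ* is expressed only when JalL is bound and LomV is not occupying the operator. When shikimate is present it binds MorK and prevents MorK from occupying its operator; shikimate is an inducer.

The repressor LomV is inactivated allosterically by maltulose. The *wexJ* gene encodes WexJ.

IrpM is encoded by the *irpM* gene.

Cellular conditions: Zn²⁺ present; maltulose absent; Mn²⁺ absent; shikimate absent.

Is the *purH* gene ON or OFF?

OFF

Shikimate is absent, so MorK is active.
Zn²⁺ is present, so VelJ is active.
Mn²⁺ is absent, so JalL is active.
Maltulose is absent, so LomV is active.
With repressor LomV bound, *wexJ* is not transcribed.
So WexJ is not produced.
Required activator WexJ is absent, so *nerB* is not transcribed.
So NerB is not produced.
Required activator NerB is absent, so *irpM* is not transcribed.
So IrpM is not produced.
With repressor MorK bound, *purH* is not transcribed.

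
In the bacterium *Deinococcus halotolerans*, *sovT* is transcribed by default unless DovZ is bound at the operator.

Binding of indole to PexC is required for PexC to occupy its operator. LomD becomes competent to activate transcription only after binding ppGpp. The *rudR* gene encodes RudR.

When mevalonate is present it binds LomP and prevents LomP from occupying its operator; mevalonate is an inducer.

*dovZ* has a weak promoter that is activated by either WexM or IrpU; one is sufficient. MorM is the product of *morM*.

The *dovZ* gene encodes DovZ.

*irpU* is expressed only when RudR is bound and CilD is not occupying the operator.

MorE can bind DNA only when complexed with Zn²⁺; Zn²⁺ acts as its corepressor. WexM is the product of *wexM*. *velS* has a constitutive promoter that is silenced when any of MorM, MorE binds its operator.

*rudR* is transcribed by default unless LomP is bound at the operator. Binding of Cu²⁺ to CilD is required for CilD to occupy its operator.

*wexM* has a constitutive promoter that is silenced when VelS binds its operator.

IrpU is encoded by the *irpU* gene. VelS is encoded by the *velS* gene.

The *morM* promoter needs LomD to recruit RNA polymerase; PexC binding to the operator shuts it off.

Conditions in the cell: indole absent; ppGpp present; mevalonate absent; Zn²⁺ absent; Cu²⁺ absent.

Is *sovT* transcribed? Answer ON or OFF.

Indole is absent, so PexC is inactive.
ppGpp is present, so LomD is active.
No repressor is bound and LomD is active, so *morM* is transcribed.
So MorM is produced and active.
Zn²⁺ is absent, so MorE is inactive.
With repressor MorM bound, *velS* is not transcribed.
So VelS is not produced.
With no repressor bound, *wexM* is transcribed.
So WexM is produced and active.
Mevalonate is absent, so LomP is active.
With repressor LomP bound, *rudR* is not transcribed.
So RudR is not produced.
Cu²⁺ is absent, so CilD is inactive.
Required activator RudR is absent, so *irpU* is not transcribed.
So IrpU is not produced.
Activator WexM is present, so *dovZ* is transcribed.
So DovZ is produced and active.
With repressor DovZ bound, *sovT* is not transcribed.

OFF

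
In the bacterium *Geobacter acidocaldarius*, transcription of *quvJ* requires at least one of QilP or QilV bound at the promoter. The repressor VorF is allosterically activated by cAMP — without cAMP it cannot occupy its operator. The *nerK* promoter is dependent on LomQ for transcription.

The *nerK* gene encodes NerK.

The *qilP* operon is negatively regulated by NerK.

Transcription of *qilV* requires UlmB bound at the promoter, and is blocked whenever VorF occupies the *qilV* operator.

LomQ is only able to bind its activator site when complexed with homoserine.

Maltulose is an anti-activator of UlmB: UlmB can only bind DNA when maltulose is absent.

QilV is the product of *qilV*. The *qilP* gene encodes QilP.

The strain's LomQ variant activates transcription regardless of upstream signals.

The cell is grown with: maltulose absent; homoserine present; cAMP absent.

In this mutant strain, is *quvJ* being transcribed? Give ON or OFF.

ON

LomQ is constitutively active in this strain.
No repressor is bound and LomQ is active, so *nerK* is transcribed.
So NerK is produced and active.
With repressor NerK bound, *qilP* is not transcribed.
So QilP is not produced.
cAMP is absent, so VorF is inactive.
Maltulose is absent, so UlmB is active.
No repressor is bound and UlmB is active, so *qilV* is transcribed.
So QilV is produced and active.
Activator QilV is present, so *quvJ* is transcribed.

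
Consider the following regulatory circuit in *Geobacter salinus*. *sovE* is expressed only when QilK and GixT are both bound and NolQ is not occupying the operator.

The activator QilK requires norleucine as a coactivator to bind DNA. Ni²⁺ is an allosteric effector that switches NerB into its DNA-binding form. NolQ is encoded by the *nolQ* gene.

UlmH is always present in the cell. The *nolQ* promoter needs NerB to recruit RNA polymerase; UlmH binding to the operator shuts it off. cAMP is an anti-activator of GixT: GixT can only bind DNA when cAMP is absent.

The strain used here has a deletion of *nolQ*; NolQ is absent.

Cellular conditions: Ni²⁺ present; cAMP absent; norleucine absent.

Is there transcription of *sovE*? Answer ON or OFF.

OFF

NolQ is non-functional in this strain, so it has no effect.
Norleucine is absent, so QilK is inactive.
cAMP is absent, so GixT is active.
Required activator QilK is absent, so *sovE* is not transcribed.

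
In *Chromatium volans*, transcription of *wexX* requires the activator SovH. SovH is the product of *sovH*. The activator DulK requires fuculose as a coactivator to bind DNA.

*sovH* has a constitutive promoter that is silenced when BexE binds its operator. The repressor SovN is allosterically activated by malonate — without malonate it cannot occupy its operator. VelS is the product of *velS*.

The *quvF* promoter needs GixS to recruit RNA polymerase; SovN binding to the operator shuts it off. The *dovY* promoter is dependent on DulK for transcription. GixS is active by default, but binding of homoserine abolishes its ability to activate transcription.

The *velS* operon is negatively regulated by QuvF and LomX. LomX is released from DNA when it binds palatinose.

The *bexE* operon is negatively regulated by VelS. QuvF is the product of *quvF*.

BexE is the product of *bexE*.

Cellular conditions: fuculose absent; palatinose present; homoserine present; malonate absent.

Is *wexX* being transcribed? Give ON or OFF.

Homoserine is present, so GixS is inactive.
Malonate is absent, so SovN is inactive.
Required activator GixS is absent, so *quvF* is not transcribed.
So QuvF is not produced.
Palatinose is present, so LomX is inactive.
With no repressor bound, *velS* is transcribed.
So VelS is produced and active.
With repressor VelS bound, *bexE* is not transcribed.
So BexE is not produced.
With no repressor bound, *sovH* is transcribed.
So SovH is produced and active.
No repressor is bound and SovH is active, so *wexX* is transcribed.

ON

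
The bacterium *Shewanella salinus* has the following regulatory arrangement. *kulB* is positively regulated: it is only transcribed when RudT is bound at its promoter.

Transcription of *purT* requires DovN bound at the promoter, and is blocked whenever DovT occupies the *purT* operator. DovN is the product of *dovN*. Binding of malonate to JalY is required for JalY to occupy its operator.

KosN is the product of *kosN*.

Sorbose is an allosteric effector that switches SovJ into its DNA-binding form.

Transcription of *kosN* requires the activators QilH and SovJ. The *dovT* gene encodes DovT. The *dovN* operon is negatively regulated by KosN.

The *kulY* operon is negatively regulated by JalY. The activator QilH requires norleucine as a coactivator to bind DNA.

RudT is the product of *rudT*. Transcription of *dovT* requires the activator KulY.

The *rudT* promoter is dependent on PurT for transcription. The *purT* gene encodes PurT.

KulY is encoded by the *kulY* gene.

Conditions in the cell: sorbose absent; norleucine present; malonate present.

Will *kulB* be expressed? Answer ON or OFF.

ON

Malonate is present, so JalY is active.
With repressor JalY bound, *kulY* is not transcribed.
So KulY is not produced.
Required activator KulY is absent, so *dovT* is not transcribed.
So DovT is not produced.
Norleucine is present, so QilH is active.
Sorbose is absent, so SovJ is inactive.
Required activator SovJ is absent, so *kosN* is not transcribed.
So KosN is not produced.
With no repressor bound, *dovN* is transcribed.
So DovN is produced and active.
No repressor is bound and DovN is active, so *purT* is transcribed.
So PurT is produced and active.
No repressor is bound and PurT is active, so *rudT* is transcribed.
So RudT is produced and active.
No repressor is bound and RudT is active, so *kulB* is transcribed.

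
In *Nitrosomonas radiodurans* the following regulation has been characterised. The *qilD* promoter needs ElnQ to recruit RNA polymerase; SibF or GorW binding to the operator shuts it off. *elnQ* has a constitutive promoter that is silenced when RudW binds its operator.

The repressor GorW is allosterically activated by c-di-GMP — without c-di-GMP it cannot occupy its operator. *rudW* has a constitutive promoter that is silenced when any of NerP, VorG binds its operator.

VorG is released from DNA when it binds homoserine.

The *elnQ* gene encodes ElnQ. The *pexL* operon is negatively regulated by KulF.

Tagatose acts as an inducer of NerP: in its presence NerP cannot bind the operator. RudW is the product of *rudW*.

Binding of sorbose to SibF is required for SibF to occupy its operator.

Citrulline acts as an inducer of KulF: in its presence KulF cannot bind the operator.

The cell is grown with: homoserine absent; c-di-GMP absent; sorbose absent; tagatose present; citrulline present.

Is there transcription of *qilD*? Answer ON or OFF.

ON

Sorbose is absent, so SibF is inactive.
Tagatose is present, so NerP is inactive.
Homoserine is absent, so VorG is active.
With repressor VorG bound, *rudW* is not transcribed.
So RudW is not produced.
With no repressor bound, *elnQ* is transcribed.
So ElnQ is produced and active.
c-di-GMP is absent, so GorW is inactive.
No repressor is bound and ElnQ is active, so *qilD* is transcribed.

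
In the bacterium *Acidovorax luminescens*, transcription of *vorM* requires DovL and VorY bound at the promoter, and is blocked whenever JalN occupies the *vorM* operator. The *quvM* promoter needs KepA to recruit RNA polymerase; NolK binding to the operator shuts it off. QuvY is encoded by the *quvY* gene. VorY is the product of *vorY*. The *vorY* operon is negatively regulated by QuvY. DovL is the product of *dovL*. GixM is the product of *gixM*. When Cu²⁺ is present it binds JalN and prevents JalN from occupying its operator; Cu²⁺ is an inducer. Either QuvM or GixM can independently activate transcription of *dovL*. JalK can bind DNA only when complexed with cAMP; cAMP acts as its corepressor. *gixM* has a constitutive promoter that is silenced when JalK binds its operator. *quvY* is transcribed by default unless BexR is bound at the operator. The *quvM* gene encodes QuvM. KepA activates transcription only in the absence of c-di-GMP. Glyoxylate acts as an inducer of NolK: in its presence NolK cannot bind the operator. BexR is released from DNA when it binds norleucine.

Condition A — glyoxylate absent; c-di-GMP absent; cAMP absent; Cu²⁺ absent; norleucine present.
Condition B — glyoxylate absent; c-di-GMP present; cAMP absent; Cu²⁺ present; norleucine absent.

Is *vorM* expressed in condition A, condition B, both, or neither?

B only

Condition A:
Glyoxylate is absent, so NolK is active.
c-di-GMP is absent, so KepA is active.
With repressor NolK bound, *quvM* is not transcribed.
So QuvM is not produced.
cAMP is absent, so JalK is inactive.
With no repressor bound, *gixM* is transcribed.
So GixM is produced and active.
Activator GixM is present, so *dovL* is transcribed.
So DovL is produced and active.
Cu²⁺ is absent, so JalN is active.
Norleucine is present, so BexR is inactive.
With no repressor bound, *quvY* is transcribed.
So QuvY is produced and active.
With repressor QuvY bound, *vorY* is not transcribed.
So VorY is not produced.
With repressor JalN bound, *vorM* is not transcribed.
→ *vorM* is OFF in A.
Condition B:
Glyoxylate is absent, so NolK is active.
c-di-GMP is present, so KepA is inactive.
With repressor NolK bound, *quvM* is not transcribed.
So QuvM is not produced.
cAMP is absent, so JalK is inactive.
With no repressor bound, *gixM* is transcribed.
So GixM is produced and active.
Activator GixM is present, so *dovL* is transcribed.
So DovL is produced and active.
Cu²⁺ is present, so JalN is inactive.
Norleucine is absent, so BexR is active.
With repressor BexR bound, *quvY* is not transcribed.
So QuvY is not produced.
With no repressor bound, *vorY* is transcribed.
So VorY is produced and active.
No repressor is bound and DovL and VorY are active, so *vorM* is transcribed.
→ *vorM* is ON in B.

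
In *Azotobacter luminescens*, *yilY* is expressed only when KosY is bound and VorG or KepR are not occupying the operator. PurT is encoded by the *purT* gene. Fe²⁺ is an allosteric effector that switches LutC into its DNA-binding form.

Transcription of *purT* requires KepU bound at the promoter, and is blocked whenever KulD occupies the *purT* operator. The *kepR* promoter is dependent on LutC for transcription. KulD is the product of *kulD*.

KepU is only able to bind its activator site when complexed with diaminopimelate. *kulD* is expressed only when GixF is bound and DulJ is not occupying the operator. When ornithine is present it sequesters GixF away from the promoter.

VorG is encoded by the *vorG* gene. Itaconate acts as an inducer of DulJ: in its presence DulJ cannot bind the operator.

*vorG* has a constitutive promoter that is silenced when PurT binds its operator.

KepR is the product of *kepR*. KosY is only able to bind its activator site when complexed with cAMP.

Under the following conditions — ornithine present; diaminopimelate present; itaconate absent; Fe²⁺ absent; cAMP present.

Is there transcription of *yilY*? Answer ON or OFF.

cAMP is present, so KosY is active.
Itaconate is absent, so DulJ is active.
Ornithine is present, so GixF is inactive.
With repressor DulJ bound, *kulD* is not transcribed.
So KulD is not produced.
Diaminopimelate is present, so KepU is active.
No repressor is bound and KepU is active, so *purT* is transcribed.
So PurT is produced and active.
With repressor PurT bound, *vorG* is not transcribed.
So VorG is not produced.
Fe²⁺ is absent, so LutC is inactive.
Required activator LutC is absent, so *kepR* is not transcribed.
So KepR is not produced.
No repressor is bound and KosY is active, so *yilY* is transcribed.

ON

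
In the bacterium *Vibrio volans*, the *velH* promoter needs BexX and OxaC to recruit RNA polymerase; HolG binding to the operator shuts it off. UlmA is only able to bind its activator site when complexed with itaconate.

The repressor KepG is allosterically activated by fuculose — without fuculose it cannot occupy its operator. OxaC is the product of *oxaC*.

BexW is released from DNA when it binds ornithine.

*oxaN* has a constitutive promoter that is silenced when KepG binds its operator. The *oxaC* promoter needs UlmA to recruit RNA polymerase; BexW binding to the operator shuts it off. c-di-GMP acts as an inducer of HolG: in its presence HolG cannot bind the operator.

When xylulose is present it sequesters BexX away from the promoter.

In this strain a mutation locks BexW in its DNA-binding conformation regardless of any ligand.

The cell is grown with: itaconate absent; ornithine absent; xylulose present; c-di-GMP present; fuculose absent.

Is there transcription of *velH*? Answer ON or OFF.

Xylulose is present, so BexX is inactive.
BexW is constitutively active in this strain.
Itaconate is absent, so UlmA is inactive.
With repressor BexW bound, *oxaC* is not transcribed.
So OxaC is not produced.
c-di-GMP is present, so HolG is inactive.
Required activator BexX is absent, so *velH* is not transcribed.

OFF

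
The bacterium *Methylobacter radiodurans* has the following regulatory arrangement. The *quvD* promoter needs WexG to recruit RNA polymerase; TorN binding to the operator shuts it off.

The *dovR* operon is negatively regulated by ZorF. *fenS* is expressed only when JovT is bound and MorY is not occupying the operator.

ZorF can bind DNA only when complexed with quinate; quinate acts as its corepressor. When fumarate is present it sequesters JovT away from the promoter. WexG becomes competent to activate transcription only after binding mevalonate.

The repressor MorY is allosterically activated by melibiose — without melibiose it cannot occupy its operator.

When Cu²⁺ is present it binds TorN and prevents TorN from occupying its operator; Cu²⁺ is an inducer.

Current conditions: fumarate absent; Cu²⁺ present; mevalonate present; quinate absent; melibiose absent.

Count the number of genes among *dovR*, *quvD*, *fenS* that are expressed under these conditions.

Quinate is absent, so ZorF is inactive.
With no repressor bound, *dovR* is transcribed.
→ *dovR* is ON.
Mevalonate is present, so WexG is active.
Cu²⁺ is present, so TorN is inactive.
No repressor is bound and WexG is active, so *quvD* is transcribed.
→ *quvD* is ON.
Fumarate is absent, so JovT is active.
Melibiose is absent, so MorY is inactive.
No repressor is bound and JovT is active, so *fenS* is transcribed.
→ *fenS* is ON.
3 of the 3 genes are transcribed.

3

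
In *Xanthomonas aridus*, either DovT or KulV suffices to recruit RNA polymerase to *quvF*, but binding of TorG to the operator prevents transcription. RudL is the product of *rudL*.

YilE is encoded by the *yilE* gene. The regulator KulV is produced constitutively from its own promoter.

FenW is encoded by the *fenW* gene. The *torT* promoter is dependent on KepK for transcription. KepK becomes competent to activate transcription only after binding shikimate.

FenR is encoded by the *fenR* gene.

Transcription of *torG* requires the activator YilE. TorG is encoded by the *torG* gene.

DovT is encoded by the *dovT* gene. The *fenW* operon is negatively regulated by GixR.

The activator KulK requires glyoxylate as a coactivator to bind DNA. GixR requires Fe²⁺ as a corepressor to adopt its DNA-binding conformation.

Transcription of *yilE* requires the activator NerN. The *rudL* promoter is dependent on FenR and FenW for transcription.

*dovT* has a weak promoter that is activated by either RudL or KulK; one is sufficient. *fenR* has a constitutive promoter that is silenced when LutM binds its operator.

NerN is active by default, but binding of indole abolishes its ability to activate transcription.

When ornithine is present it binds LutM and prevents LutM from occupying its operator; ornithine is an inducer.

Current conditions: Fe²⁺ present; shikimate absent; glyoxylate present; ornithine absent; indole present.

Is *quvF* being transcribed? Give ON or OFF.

ON

Ornithine is absent, so LutM is active.
With repressor LutM bound, *fenR* is not transcribed.
So FenR is not produced.
Fe²⁺ is present, so GixR is active.
With repressor GixR bound, *fenW* is not transcribed.
So FenW is not produced.
Required activator FenR is absent, so *rudL* is not transcribed.
So RudL is not produced.
Glyoxylate is present, so KulK is active.
Activator KulK is present, so *dovT* is transcribed.
So DovT is produced and active.
KulV is produced constitutively and is active.
Indole is present, so NerN is inactive.
Required activator NerN is absent, so *yilE* is not transcribed.
So YilE is not produced.
Required activator YilE is absent, so *torG* is not transcribed.
So TorG is not produced.
Activator DovT is present, so *quvF* is transcribed.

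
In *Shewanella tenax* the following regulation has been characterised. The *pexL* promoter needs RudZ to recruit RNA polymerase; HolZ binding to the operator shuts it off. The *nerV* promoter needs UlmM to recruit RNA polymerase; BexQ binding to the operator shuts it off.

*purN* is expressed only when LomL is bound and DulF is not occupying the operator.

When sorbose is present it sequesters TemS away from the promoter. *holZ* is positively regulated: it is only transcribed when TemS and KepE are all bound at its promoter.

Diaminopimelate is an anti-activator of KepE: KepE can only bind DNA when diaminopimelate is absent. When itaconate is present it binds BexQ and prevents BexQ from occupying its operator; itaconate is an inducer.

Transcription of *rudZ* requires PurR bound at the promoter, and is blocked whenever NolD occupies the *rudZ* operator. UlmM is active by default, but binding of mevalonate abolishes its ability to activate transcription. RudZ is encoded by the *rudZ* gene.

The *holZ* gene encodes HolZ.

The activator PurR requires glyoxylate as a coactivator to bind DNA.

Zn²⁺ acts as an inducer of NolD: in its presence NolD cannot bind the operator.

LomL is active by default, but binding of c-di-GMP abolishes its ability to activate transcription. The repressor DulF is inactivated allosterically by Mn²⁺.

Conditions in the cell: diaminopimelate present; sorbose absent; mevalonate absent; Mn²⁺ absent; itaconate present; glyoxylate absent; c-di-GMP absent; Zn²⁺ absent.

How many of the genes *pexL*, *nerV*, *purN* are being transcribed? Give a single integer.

Sorbose is absent, so TemS is active.
Diaminopimelate is present, so KepE is inactive.
Required activator KepE is absent, so *holZ* is not transcribed.
So HolZ is not produced.
Zn²⁺ is absent, so NolD is active.
Glyoxylate is absent, so PurR is inactive.
With repressor NolD bound, *rudZ* is not transcribed.
So RudZ is not produced.
Required activator RudZ is absent, so *pexL* is not transcribed.
→ *pexL* is OFF.
Itaconate is present, so BexQ is inactive.
Mevalonate is absent, so UlmM is active.
No repressor is bound and UlmM is active, so *nerV* is transcribed.
→ *nerV* is ON.
c-di-GMP is absent, so LomL is active.
Mn²⁺ is absent, so DulF is active.
With repressor DulF bound, *purN* is not transcribed.
→ *purN* is OFF.
1 of the 3 genes is transcribed.

1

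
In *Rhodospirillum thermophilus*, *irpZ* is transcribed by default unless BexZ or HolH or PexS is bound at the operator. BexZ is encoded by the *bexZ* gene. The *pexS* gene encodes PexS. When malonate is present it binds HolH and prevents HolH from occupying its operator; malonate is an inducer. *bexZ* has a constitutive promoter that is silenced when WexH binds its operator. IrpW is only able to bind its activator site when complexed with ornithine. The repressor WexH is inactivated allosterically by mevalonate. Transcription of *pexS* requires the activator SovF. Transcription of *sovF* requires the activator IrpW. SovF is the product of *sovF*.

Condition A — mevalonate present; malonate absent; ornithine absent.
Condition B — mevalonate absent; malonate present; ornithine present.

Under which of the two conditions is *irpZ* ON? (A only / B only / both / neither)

neither

Condition A:
Mevalonate is present, so WexH is inactive.
With no repressor bound, *bexZ* is transcribed.
So BexZ is produced and active.
Malonate is absent, so HolH is active.
Ornithine is absent, so IrpW is inactive.
Required activator IrpW is absent, so *sovF* is not transcribed.
So SovF is not produced.
Required activator SovF is absent, so *pexS* is not transcribed.
So PexS is not produced.
With repressor BexZ bound, *irpZ* is not transcribed.
→ *irpZ* is OFF in A.
Condition B:
Mevalonate is absent, so WexH is active.
With repressor WexH bound, *bexZ* is not transcribed.
So BexZ is not produced.
Malonate is present, so HolH is inactive.
Ornithine is present, so IrpW is active.
No repressor is bound and IrpW is active, so *sovF* is transcribed.
So SovF is produced and active.
No repressor is bound and SovF is active, so *pexS* is transcribed.
So PexS is produced and active.
With repressor PexS bound, *irpZ* is not transcribed.
→ *irpZ* is OFF in B.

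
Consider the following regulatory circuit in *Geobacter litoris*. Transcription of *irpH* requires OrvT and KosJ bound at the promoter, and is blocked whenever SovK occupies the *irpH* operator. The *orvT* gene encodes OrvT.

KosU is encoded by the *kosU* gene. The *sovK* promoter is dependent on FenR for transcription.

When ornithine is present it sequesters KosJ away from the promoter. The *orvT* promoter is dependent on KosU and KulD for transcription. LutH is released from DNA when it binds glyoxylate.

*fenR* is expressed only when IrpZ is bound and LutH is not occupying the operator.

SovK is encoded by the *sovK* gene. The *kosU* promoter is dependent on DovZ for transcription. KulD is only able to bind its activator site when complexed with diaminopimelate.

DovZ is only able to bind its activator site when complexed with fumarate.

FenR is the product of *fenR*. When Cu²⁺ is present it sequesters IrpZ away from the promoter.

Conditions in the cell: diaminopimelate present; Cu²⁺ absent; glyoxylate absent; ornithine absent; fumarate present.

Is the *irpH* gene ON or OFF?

ON

Cu²⁺ is absent, so IrpZ is active.
Glyoxylate is absent, so LutH is active.
With repressor LutH bound, *fenR* is not transcribed.
So FenR is not produced.
Required activator FenR is absent, so *sovK* is not transcribed.
So SovK is not produced.
Fumarate is present, so DovZ is active.
No repressor is bound and DovZ is active, so *kosU* is transcribed.
So KosU is produced and active.
Diaminopimelate is present, so KulD is active.
No repressor is bound and KosU and KulD are active, so *orvT* is transcribed.
So OrvT is produced and active.
Ornithine is absent, so KosJ is active.
No repressor is bound and OrvT and KosJ are active, so *irpH* is transcribed.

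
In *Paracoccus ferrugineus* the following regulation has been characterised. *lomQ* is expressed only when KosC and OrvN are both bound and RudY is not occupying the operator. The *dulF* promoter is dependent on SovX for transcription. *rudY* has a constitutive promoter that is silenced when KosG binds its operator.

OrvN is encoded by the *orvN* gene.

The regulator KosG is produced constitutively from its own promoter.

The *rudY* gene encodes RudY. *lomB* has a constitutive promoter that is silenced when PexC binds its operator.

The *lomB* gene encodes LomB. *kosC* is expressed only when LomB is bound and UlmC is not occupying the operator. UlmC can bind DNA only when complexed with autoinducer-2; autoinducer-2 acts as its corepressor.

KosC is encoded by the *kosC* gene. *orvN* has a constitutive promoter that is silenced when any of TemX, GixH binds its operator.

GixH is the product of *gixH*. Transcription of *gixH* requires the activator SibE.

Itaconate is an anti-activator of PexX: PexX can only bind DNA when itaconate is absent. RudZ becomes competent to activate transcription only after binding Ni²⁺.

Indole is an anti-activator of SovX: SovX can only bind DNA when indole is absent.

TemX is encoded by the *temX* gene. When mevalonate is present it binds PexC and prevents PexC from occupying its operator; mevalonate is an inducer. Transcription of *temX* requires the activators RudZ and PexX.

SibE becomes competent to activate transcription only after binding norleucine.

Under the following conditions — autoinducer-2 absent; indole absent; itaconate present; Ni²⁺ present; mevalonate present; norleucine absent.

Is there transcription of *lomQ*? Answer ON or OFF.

Mevalonate is present, so PexC is inactive.
With no repressor bound, *lomB* is transcribed.
So LomB is produced and active.
Autoinducer-2 is absent, so UlmC is inactive.
No repressor is bound and LomB is active, so *kosC* is transcribed.
So KosC is produced and active.
KosG is produced constitutively and is active.
With repressor KosG bound, *rudY* is not transcribed.
So RudY is not produced.
Ni²⁺ is present, so RudZ is active.
Itaconate is present, so PexX is inactive.
Required activator PexX is absent, so *temX* is not transcribed.
So TemX is not produced.
Norleucine is absent, so SibE is inactive.
Required activator SibE is absent, so *gixH* is not transcribed.
So GixH is not produced.
With no repressor bound, *orvN* is transcribed.
So OrvN is produced and active.
No repressor is bound and KosC and OrvN are active, so *lomQ* is transcribed.

ON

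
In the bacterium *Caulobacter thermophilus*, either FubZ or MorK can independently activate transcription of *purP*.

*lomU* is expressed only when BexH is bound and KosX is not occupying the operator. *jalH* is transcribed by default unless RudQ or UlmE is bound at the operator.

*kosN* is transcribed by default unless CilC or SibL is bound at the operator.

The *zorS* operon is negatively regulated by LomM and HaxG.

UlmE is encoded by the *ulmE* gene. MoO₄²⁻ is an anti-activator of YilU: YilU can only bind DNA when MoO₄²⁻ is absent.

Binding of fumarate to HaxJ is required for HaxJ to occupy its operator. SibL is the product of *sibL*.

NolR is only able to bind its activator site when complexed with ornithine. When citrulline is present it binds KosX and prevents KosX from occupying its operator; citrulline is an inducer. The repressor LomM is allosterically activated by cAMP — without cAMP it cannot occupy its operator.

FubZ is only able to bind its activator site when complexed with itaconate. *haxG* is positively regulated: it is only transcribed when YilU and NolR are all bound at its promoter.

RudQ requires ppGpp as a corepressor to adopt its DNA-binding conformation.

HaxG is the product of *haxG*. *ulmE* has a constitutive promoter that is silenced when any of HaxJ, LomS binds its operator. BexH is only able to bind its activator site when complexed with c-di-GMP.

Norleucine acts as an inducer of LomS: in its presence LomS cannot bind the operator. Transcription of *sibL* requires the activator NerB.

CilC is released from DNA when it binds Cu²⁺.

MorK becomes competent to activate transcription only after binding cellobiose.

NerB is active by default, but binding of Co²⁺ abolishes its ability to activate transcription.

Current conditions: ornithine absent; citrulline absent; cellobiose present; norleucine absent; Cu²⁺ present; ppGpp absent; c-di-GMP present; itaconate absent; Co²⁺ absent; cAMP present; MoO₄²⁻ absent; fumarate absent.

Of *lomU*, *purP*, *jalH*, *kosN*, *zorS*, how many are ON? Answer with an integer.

2

c-di-GMP is present, so BexH is active.
Citrulline is absent, so KosX is active.
With repressor KosX bound, *lomU* is not transcribed.
→ *lomU* is OFF.
Itaconate is absent, so FubZ is inactive.
Cellobiose is present, so MorK is active.
Activator MorK is present, so *purP* is transcribed.
→ *purP* is ON.
ppGpp is absent, so RudQ is inactive.
Fumarate is absent, so HaxJ is inactive.
Norleucine is absent, so LomS is active.
With repressor LomS bound, *ulmE* is not transcribed.
So UlmE is not produced.
With no repressor bound, *jalH* is transcribed.
→ *jalH* is ON.
Cu²⁺ is present, so CilC is inactive.
Co²⁺ is absent, so NerB is active.
No repressor is bound and NerB is active, so *sibL* is transcribed.
So SibL is produced and active.
With repressor SibL bound, *kosN* is not transcribed.
→ *kosN* is OFF.
cAMP is present, so LomM is active.
MoO₄²⁻ is absent, so YilU is active.
Ornithine is absent, so NolR is inactive.
Required activator NolR is absent, so *haxG* is not transcribed.
So HaxG is not produced.
With repressor LomM bound, *zorS* is not transcribed.
→ *zorS* is OFF.
2 of the 5 genes are transcribed.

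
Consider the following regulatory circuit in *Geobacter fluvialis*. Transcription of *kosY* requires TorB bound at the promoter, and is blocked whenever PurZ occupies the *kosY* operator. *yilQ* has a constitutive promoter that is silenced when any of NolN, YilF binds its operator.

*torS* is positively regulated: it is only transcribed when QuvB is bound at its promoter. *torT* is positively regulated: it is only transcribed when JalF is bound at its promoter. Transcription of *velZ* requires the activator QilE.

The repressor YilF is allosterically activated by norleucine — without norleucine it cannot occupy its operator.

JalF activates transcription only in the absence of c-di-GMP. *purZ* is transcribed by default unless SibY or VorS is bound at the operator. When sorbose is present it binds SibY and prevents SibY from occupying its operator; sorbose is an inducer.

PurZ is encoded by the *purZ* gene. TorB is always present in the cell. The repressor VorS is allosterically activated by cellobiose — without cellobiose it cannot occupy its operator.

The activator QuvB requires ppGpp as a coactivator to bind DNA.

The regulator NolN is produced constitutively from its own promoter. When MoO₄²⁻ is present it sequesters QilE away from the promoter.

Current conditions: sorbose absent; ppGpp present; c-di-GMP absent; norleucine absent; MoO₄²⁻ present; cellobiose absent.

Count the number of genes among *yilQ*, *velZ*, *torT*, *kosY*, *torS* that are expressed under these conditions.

NolN is produced constitutively and is active.
Norleucine is absent, so YilF is inactive.
With repressor NolN bound, *yilQ* is not transcribed.
→ *yilQ* is OFF.
MoO₄²⁻ is present, so QilE is inactive.
Required activator QilE is absent, so *velZ* is not transcribed.
→ *velZ* is OFF.
c-di-GMP is absent, so JalF is active.
No repressor is bound and JalF is active, so *torT* is transcribed.
→ *torT* is ON.
TorB is produced constitutively and is active.
Sorbose is absent, so SibY is active.
Cellobiose is absent, so VorS is inactive.
With repressor SibY bound, *purZ* is not transcribed.
So PurZ is not produced.
No repressor is bound and TorB is active, so *kosY* is transcribed.
→ *kosY* is ON.
ppGpp is present, so QuvB is active.
No repressor is bound and QuvB is active, so *torS* is transcribed.
→ *torS* is ON.
3 of the 5 genes are transcribed.

3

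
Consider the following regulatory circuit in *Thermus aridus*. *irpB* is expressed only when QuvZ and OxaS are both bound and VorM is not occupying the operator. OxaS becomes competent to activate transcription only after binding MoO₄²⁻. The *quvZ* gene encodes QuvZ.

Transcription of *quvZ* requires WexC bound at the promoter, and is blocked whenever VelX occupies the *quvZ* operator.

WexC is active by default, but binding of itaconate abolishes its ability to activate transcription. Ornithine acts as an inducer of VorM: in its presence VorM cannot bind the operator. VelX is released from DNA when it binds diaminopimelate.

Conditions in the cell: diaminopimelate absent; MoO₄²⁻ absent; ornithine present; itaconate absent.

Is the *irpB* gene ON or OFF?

Itaconate is absent, so WexC is active.
Diaminopimelate is absent, so VelX is active.
With repressor VelX bound, *quvZ* is not transcribed.
So QuvZ is not produced.
MoO₄²⁻ is absent, so OxaS is inactive.
Ornithine is present, so VorM is inactive.
Required activator QuvZ is absent, so *irpB* is not transcribed.

OFF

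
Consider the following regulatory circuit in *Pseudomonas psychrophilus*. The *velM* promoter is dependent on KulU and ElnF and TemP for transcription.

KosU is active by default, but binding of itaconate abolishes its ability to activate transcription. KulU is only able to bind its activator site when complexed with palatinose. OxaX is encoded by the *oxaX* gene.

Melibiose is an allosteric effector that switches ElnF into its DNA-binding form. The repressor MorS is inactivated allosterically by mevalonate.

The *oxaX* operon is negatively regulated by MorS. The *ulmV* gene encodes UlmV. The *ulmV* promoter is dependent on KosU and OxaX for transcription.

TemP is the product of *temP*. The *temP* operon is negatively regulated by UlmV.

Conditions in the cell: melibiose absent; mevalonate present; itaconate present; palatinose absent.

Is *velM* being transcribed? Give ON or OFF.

Palatinose is absent, so KulU is inactive.
Melibiose is absent, so ElnF is inactive.
Itaconate is present, so KosU is inactive.
Mevalonate is present, so MorS is inactive.
With no repressor bound, *oxaX* is transcribed.
So OxaX is produced and active.
Required activator KosU is absent, so *ulmV* is not transcribed.
So UlmV is not produced.
With no repressor bound, *temP* is transcribed.
So TemP is produced and active.
Required activator KulU is absent, so *velM* is not transcribed.

OFF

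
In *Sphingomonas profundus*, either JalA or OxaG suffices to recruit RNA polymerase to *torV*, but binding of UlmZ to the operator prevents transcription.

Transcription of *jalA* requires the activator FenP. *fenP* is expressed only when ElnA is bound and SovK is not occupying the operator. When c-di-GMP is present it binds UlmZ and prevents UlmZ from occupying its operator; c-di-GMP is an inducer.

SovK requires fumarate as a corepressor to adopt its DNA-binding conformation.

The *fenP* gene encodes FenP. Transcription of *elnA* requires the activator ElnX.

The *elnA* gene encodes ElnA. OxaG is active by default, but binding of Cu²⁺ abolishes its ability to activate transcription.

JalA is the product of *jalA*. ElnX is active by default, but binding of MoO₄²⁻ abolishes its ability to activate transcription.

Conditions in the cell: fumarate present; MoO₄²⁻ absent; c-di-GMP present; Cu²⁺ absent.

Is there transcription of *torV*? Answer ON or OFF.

MoO₄²⁻ is absent, so ElnX is active.
No repressor is bound and ElnX is active, so *elnA* is transcribed.
So ElnA is produced and active.
Fumarate is present, so SovK is active.
With repressor SovK bound, *fenP* is not transcribed.
So FenP is not produced.
Required activator FenP is absent, so *jalA* is not transcribed.
So JalA is not produced.
Cu²⁺ is absent, so OxaG is active.
c-di-GMP is present, so UlmZ is inactive.
Activator OxaG is present, so *torV* is transcribed.

ON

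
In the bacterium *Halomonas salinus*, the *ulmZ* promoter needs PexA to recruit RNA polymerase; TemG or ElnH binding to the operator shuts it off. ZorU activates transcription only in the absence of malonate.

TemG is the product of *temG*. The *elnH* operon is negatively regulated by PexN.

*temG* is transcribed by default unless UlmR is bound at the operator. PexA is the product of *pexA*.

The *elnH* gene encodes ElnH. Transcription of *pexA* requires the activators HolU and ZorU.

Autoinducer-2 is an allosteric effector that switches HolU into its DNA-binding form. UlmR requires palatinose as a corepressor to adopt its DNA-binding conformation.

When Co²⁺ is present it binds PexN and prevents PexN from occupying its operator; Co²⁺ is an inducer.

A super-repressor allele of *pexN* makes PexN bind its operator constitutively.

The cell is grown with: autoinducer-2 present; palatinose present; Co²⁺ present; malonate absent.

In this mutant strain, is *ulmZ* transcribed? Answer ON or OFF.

Palatinose is present, so UlmR is active.
With repressor UlmR bound, *temG* is not transcribed.
So TemG is not produced.
PexN is constitutively active in this strain.
With repressor PexN bound, *elnH* is not transcribed.
So ElnH is not produced.
Autoinducer-2 is present, so HolU is active.
Malonate is absent, so ZorU is active.
No repressor is bound and HolU and ZorU are active, so *pexA* is transcribed.
So PexA is produced and active.
No repressor is bound and PexA is active, so *ulmZ* is transcribed.

ON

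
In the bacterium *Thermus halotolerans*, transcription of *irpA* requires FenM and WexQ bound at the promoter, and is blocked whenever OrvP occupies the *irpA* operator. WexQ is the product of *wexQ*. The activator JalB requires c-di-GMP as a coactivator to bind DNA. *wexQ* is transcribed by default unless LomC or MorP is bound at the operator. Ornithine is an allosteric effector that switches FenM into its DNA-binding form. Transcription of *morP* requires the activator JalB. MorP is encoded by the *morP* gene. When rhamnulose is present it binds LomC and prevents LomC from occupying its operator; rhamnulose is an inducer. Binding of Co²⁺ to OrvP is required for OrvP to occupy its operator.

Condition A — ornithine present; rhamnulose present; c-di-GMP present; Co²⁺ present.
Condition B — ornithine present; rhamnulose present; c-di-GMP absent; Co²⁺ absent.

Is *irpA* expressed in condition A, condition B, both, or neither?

Condition A:
Ornithine is present, so FenM is active.
Rhamnulose is present, so LomC is inactive.
c-di-GMP is present, so JalB is active.
No repressor is bound and JalB is active, so *morP* is transcribed.
So MorP is produced and active.
With repressor MorP bound, *wexQ* is not transcribed.
So WexQ is not produced.
Co²⁺ is present, so OrvP is active.
With repressor OrvP bound, *irpA* is not transcribed.
→ *irpA* is OFF in A.
Condition B:
Ornithine is present, so FenM is active.
Rhamnulose is present, so LomC is inactive.
c-di-GMP is absent, so JalB is inactive.
Required activator JalB is absent, so *morP* is not transcribed.
So MorP is not produced.
With no repressor bound, *wexQ* is transcribed.
So WexQ is produced and active.
Co²⁺ is absent, so OrvP is inactive.
No repressor is bound and FenM and WexQ are active, so *irpA* is transcribed.
→ *irpA* is ON in B.

B only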